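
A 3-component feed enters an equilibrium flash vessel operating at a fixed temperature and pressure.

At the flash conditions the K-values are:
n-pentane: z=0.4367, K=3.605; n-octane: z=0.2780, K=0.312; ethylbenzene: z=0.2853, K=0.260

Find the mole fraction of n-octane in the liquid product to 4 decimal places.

Let ψ = V/F and solve Σ zᵢ(Kᵢ−1)/(1+ψ(Kᵢ−1)) = 0.
Feasibility: ΣzᵢKᵢ = 1.7352, Σzᵢ/Kᵢ = 2.1095 — both > 1, two phases present.
Newton iteration, ψ⁰ = 0.5:
  ψ = 0.5000: g = -0.13260, g' = -1.2584 → ψ = 0.3946
  ψ = 0.3946: g = 0.00020, g' = -1.2802 → ψ = 0.3948
Converged at ψ = 0.3948.
Compositions from xᵢ = zᵢ/(1+ψ(Kᵢ−1)), yᵢ = Kᵢxᵢ:
  n-pentane: x = 0.2153, y = 0.7761
  n-octane: x = 0.3817, y = 0.1191
  ethylbenzene: x = 0.4030, y = 0.1048

x_n-octane = 0.3817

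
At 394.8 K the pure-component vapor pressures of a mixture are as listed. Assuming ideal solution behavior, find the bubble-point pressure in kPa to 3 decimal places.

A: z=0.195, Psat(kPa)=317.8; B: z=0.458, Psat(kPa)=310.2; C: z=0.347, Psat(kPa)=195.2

Pbub = 271.777 kPa

At the bubble point ψ → 0, so ΣzᵢKᵢ = 1 with Kᵢ = Pᵢˢᵃᵗ/P ⇒ P = ΣzᵢPᵢˢᵃᵗ.
P = 0.195·317.8 + 0.458·310.2 + 0.347·195.2 = 271.777 kPa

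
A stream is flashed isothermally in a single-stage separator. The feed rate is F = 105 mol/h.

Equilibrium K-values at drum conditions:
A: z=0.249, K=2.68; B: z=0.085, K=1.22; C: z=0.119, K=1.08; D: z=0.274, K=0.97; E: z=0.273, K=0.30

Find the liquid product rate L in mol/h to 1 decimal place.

Iterate (Newton) starting at ψ = 0.65:
  ψ = 0.650: g = -0.1337, g' = -0.615 → ψ = 0.433
  ψ = 0.433: g = -0.0139, g' = -0.515 → ψ = 0.406
Converged at ψ = 0.406.
Then V = ψ·F = 0.4056·105 = 42.6 mol/h and L = F − V = 62.4 mol/h.

L = 62.4 mol/h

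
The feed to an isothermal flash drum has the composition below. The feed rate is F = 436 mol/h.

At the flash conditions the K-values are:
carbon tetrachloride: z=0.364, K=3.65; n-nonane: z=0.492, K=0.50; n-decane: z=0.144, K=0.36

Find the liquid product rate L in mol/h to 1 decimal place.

Rachford–Rice: g(β) = Σ zᵢ(Kᵢ−1)/(1+β(Kᵢ−1)) = 0.
Feasibility: ΣzᵢKᵢ = 1.626, Σzᵢ/Kᵢ = 1.484 — both > 1, two phases present.
Iterate (Newton) starting at β = 0.5:
  β = 0.500: g = -0.0486, g' = -0.819 → β = 0.441
  β = 0.441: g = 0.0011, g' = -0.861 → β = 0.442
Converged at β = 0.442.
Then V = β·F = 0.4419·436 = 192.7 mol/h and L = F − V = 243.3 mol/h.

L = 243.3 mol/h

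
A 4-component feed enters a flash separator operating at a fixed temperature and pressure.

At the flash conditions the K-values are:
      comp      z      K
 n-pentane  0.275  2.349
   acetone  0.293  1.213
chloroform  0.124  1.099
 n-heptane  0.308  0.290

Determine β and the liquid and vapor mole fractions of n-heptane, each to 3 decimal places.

β = 0.409, x_n-heptane = 0.434, y_n-heptane = 0.126

Let β = V/F and solve Σ zᵢ(Kᵢ−1)/(1+β(Kᵢ−1)) = 0.
Feasibility: ΣzᵢKᵢ = 1.227, Σzᵢ/Kᵢ = 1.534 — both > 1, two phases present.
Iterate (Newton) starting at β = 0.31:
  β = 0.310: g = 0.0516, g' = -0.517 → β = 0.410
  β = 0.410: g = -0.0004, g' = -0.529 → β = 0.409
Converged at β = 0.409.
Compositions from xᵢ = zᵢ/(1+β(Kᵢ−1)), yᵢ = Kᵢxᵢ:
  n-pentane: x = 0.177, y = 0.416
  acetone: x = 0.270, y = 0.327
  chloroform: x = 0.119, y = 0.131
  n-heptane: x = 0.434, y = 0.126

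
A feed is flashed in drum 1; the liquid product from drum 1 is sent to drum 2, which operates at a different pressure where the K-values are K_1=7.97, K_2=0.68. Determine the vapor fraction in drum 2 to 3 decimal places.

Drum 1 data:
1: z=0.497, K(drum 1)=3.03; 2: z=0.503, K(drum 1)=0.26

V/F (drum 2) = 0.730

Drum 1:
Let ψ₁ = V/F and solve Σ zᵢ(Kᵢ−1)/(1+ψ₁(Kᵢ−1)) = 0.
Feasibility: ΣzᵢKᵢ = 1.637, Σzᵢ/Kᵢ = 2.099 — both > 1, two phases present.
Binary case is linear: z₁(K₁−1)(1+ψ₁(K₂−1)) + z₂(K₂−1)(1+ψ₁(K₁−1)) = 0
⇒ ψ₁ = [z₁(K₁−1)+z₂(K₂−1)] / [−(K₁−1)(K₂−1)] = 0.6367/1.5022 = 0.424
Drum-1 compositions:
  1: x = 0.267, y = 0.809
  2: x = 0.733, y = 0.191
Drum-2 feed = drum-1 liquid: z₂ = (0.2671, 0.7329).
Drum 2:
Material balance + equilibrium reduce to Σ zᵢ(Kᵢ−1)/(1+ψ₂(Kᵢ−1)) = 0.
g(0) = ΣzᵢKᵢ − 1 = 1.628 and g(1) = 1 − Σzᵢ/Kᵢ = -0.111, so a root lies in (0, 1).
Binary case is linear: z₁(K₁−1)(1+ψ₂(K₂−1)) + z₂(K₂−1)(1+ψ₂(K₁−1)) = 0
⇒ ψ₂ = [z₁(K₁−1)+z₂(K₂−1)] / [−(K₁−1)(K₂−1)] = 1.6275/2.2304 = 0.730
  1: x = 0.044, y = 0.350
  2: x = 0.956, y = 0.650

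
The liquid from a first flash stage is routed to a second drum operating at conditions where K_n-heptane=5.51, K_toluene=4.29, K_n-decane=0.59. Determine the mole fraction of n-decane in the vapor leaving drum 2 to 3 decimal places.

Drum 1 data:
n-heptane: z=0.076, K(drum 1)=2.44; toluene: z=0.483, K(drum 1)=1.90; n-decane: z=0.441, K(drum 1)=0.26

y_n-decane (drum 2) = 0.527

Drum 1:
Material balance + equilibrium reduce to Σ zᵢ(Kᵢ−1)/(1+ψ₁(Kᵢ−1)) = 0.
g(0) = ΣzᵢKᵢ − 1 = 0.218 and g(1) = 1 − Σzᵢ/Kᵢ = -0.982, so a root lies in (0, 1).
Newton iteration, ψ₁⁰ = 0.5:
  ψ₁ = 0.500: g = -0.1546, g' = -0.848 → ψ₁ = 0.318
  ψ₁ = 0.318: g = -0.0135, g' = -0.724 → ψ₁ = 0.299
Converged at ψ₁ = 0.299.
Drum-1 compositions:
  n-heptane: x = 0.053, y = 0.130
  toluene: x = 0.381, y = 0.723
  n-decane: x = 0.566, y = 0.147
Drum-2 feed = drum-1 liquid: z₂ = (0.0531, 0.3806, 0.5663).
Drum 2:
Rachford–Rice: g(ψ₂) = Σ zᵢ(Kᵢ−1)/(1+ψ₂(Kᵢ−1)) = 0.
g(0) = ΣzᵢKᵢ − 1 = 1.260 and g(1) = 1 − Σzᵢ/Kᵢ = -0.058, so a root lies in (0, 1).
Iterate (Newton) starting at ψ₂ = 0.5:
  ψ₂ = 0.500: g = 0.2550, g' = -0.841 → ψ₂ = 0.803
  ψ₂ = 0.803: g = 0.0495, g' = -0.573 → ψ₂ = 0.889
  ψ₂ = 0.889: g = 0.0013, g' = -0.546 → ψ₂ = 0.892
Converged at ψ₂ = 0.892.
  n-heptane: x = 0.011, y = 0.058
  toluene: x = 0.097, y = 0.415
  n-decane: x = 0.893, y = 0.527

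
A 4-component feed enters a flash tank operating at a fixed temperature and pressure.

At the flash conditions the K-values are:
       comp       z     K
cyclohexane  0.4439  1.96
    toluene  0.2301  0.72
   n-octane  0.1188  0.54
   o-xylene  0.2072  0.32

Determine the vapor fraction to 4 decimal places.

ψ = 0.3445

Material balance + equilibrium reduce to Σ zᵢ(Kᵢ−1)/(1+ψ(Kᵢ−1)) = 0.
Feasibility: ΣzᵢKᵢ = 1.1662, Σzᵢ/Kᵢ = 1.4136 — both > 1, two phases present.
Newton iteration, ψ⁰ = 0.5:
  ψ = 0.5000: g = -0.07143, g' = -0.4735 → ψ = 0.3491
  ψ = 0.3491: g = -0.00211, g' = -0.4521 → ψ = 0.3445
Converged at ψ = 0.3445.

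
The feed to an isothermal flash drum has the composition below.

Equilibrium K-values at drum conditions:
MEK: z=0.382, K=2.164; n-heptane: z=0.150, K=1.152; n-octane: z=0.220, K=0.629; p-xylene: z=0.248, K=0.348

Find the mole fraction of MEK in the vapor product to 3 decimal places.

y_MEK = 0.555

Material balance + equilibrium reduce to Σ zᵢ(Kᵢ−1)/(1+V/F(Kᵢ−1)) = 0.
Check two-phase: ΣzᵢKᵢ = 1.224 > 1 and Σzᵢ/Kᵢ = 1.369 > 1, so g(0) = 0.224 > 0 and g(1) = -0.369 < 0.
Newton iteration, V/F⁰ = 0.35:
  V/F = 0.350: g = 0.0343, g' = -0.481 → V/F = 0.421
  V/F = 0.421: g = 0.0001, g' = -0.479 → V/F = 0.422
Converged at V/F = 0.422.
Compositions from xᵢ = zᵢ/(1+V/F(Kᵢ−1)), yᵢ = Kᵢxᵢ:
  MEK: x = 0.256, y = 0.555
  n-heptane: x = 0.141, y = 0.162
  n-octane: x = 0.261, y = 0.164
  p-xylene: x = 0.342, y = 0.119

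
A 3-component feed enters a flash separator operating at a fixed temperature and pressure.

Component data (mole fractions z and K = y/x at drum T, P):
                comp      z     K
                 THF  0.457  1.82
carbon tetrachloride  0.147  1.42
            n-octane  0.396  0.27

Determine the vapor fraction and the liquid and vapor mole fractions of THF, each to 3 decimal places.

Let ψ = V/F and solve Σ zᵢ(Kᵢ−1)/(1+ψ(Kᵢ−1)) = 0.
g(0) = ΣzᵢKᵢ − 1 = 0.147 and g(1) = 1 − Σzᵢ/Kᵢ = -0.821, so a root lies in (0, 1).
Iterate (Newton) starting at ψ = 0.45:
  ψ = 0.450: g = -0.1048, g' = -0.650 → ψ = 0.289
  ψ = 0.289: g = -0.0082, g' = -0.560 → ψ = 0.274
Converged at ψ = 0.274.
Compositions from xᵢ = zᵢ/(1+ψ(Kᵢ−1)), yᵢ = Kᵢxᵢ:
  THF: x = 0.373, y = 0.679
  carbon tetrachloride: x = 0.132, y = 0.187
  n-octane: x = 0.495, y = 0.134

ψ = 0.274, x_THF = 0.373, y_THF = 0.679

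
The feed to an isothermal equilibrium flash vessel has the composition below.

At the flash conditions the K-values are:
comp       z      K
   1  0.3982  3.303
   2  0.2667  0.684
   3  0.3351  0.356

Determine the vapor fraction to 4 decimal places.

ψ = 0.5099

Newton iteration, ψ⁰ = 0.38:
  ψ = 0.3800: g = 0.10755, g' = -0.8787 → ψ = 0.5024
  ψ = 0.5024: g = 0.00594, g' = -0.7953 → ψ = 0.5099
Converged at ψ = 0.5099.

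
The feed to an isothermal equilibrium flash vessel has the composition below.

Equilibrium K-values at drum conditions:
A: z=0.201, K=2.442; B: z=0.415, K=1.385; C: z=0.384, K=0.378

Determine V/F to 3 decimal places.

V/F = 0.409

Rachford–Rice: g(V/F) = Σ zᵢ(Kᵢ−1)/(1+V/F(Kᵢ−1)) = 0.
Feasibility: ΣzᵢKᵢ = 1.211, Σzᵢ/Kᵢ = 1.398 — both > 1, two phases present.
Newton iteration, V/F⁰ = 0.59:
  V/F = 0.590: g = -0.0905, g' = -0.534 → V/F = 0.420
  V/F = 0.420: g = -0.0054, g' = -0.480 → V/F = 0.409
Converged at V/F = 0.409.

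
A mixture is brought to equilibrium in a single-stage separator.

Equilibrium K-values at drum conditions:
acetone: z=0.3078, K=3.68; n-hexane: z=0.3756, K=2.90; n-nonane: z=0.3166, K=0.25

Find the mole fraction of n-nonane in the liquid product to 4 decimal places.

Let ψ = V/F and solve Σ zᵢ(Kᵢ−1)/(1+ψ(Kᵢ−1)) = 0.
Feasibility: ΣzᵢKᵢ = 2.3011, Σzᵢ/Kᵢ = 1.4796 — both > 1, two phases present.
Iterate (Newton) starting at ψ = 0.58:
  ψ = 0.5800: g = 0.24217, g' = -1.2036 → ψ = 0.7812
  ψ = 0.7812: g = -0.01952, g' = -1.4893 → ψ = 0.7681
  ψ = 0.7681: g = -0.00025, g' = -1.4515 → ψ = 0.7679
Converged at ψ = 0.7679.
Compositions from xᵢ = zᵢ/(1+ψ(Kᵢ−1)), yᵢ = Kᵢxᵢ:
  acetone: x = 0.1007, y = 0.3704
  n-hexane: x = 0.1527, y = 0.4429
  n-nonane: x = 0.7466, y = 0.1867

x_n-nonane = 0.7466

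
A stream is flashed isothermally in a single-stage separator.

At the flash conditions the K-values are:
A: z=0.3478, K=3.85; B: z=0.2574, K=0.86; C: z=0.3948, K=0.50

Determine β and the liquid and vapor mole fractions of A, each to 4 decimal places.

β = 0.6773, x_A = 0.1187, y_A = 0.4570

Rachford–Rice: g(β) = Σ zᵢ(Kᵢ−1)/(1+β(Kᵢ−1)) = 0.
Check two-phase: ΣzᵢKᵢ = 1.7578 > 1 and Σzᵢ/Kᵢ = 1.1792 > 1, so g(0) = 0.7578 > 0 and g(1) = -0.1792 < 0.
Iterate (Newton) starting at β = 0.34:
  β = 0.3400: g = 0.22775, g' = -0.8775 → β = 0.5995
  β = 0.5995: g = 0.04470, g' = -0.5923 → β = 0.6750
  β = 0.6750: g = 0.00127, g' = -0.5615 → β = 0.6773
Converged at β = 0.6773.
Compositions from xᵢ = zᵢ/(1+β(Kᵢ−1)), yᵢ = Kᵢxᵢ:
  A: x = 0.1187, y = 0.4570
  B: x = 0.2844, y = 0.2446
  C: x = 0.5969, y = 0.2985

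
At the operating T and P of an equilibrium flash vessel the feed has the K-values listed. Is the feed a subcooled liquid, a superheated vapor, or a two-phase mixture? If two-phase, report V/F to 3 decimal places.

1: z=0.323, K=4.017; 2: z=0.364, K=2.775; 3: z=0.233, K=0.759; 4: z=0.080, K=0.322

ΣzᵢKᵢ = 2.510; Σzᵢ/Kᵢ = 0.767.
Since Σzᵢ/Kᵢ < 1 the mixture is above its dew point — single vapor phase.

superheated vapor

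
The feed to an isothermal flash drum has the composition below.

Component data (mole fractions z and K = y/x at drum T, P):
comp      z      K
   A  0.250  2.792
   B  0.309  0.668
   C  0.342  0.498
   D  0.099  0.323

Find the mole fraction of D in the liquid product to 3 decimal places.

Material balance + equilibrium reduce to Σ zᵢ(Kᵢ−1)/(1+V/F(Kᵢ−1)) = 0.
Feasibility: ΣzᵢKᵢ = 1.107, Σzᵢ/Kᵢ = 1.545 — both > 1, two phases present.
Newton iteration, V/F⁰ = 0.3:
  V/F = 0.300: g = -0.1088, g' = -0.572 → V/F = 0.110
  V/F = 0.110: g = 0.0137, g' = -0.746 → V/F = 0.128
  V/F = 0.128: g = 0.0002, g' = -0.721 → V/F = 0.129
Converged at V/F = 0.129.
Compositions from xᵢ = zᵢ/(1+V/F(Kᵢ−1)), yᵢ = Kᵢxᵢ:
  A: x = 0.203, y = 0.567
  B: x = 0.323, y = 0.216
  C: x = 0.366, y = 0.182
  D: x = 0.108, y = 0.035

x_D = 0.108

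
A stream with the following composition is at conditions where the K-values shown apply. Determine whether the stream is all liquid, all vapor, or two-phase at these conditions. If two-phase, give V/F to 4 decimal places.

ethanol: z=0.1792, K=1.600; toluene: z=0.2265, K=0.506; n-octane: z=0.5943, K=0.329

all liquid

ΣzᵢKᵢ = 0.5969; Σzᵢ/Kᵢ = 2.3660.
Since ΣzᵢKᵢ < 1 the mixture is below its bubble point — single liquid phase.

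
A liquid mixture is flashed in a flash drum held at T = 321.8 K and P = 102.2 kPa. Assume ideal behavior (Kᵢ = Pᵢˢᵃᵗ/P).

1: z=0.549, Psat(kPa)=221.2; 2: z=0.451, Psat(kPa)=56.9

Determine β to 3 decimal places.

Raoult's law: Kᵢ = Pᵢˢᵃᵗ/P = Pᵢˢᵃᵗ/102.2.
  K_1 = 221.2/102.2 = 2.16438, K_2 = 56.9/102.2 = 0.55675
Material balance + equilibrium reduce to Σ zᵢ(Kᵢ−1)/(1+β(Kᵢ−1)) = 0.
Feasibility: ΣzᵢKᵢ = 1.439, Σzᵢ/Kᵢ = 1.064 — both > 1, two phases present.
Binary case is linear: z₁(K₁−1)(1+β(K₂−1)) + z₂(K₂−1)(1+β(K₁−1)) = 0
⇒ β = [z₁(K₁−1)+z₂(K₂−1)] / [−(K₁−1)(K₂−1)] = 0.4393/0.5161 = 0.851

β = 0.851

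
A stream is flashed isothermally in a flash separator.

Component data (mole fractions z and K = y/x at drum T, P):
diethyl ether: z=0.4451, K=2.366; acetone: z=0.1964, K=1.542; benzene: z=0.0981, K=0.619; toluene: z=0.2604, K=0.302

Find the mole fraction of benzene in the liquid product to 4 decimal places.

x_benzene = 0.1321

Let ψ = V/F and solve Σ zᵢ(Kᵢ−1)/(1+ψ(Kᵢ−1)) = 0.
Feasibility: ΣzᵢKᵢ = 1.4953, Σzᵢ/Kᵢ = 1.3362 — both > 1, two phases present.
Newton–Raphson from ψ = 0.5:
  ψ = 0.5000: g = 0.11964, g' = -0.6500 → ψ = 0.6841
  ψ = 0.6841: g = -0.00643, g' = -0.7434 → ψ = 0.6754
Converged at ψ = 0.6754.
Compositions from xᵢ = zᵢ/(1+ψ(Kᵢ−1)), yᵢ = Kᵢxᵢ:
  diethyl ether: x = 0.2315, y = 0.5478
  acetone: x = 0.1438, y = 0.2217
  benzene: x = 0.1321, y = 0.0818
  toluene: x = 0.4926, y = 0.1488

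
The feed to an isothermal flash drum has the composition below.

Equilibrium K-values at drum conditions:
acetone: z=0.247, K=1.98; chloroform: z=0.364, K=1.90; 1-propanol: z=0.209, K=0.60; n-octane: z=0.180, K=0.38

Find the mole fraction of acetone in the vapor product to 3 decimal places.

y_acetone = 0.280

Let ψ = V/F and solve Σ zᵢ(Kᵢ−1)/(1+ψ(Kᵢ−1)) = 0.
Feasibility: ΣzᵢKᵢ = 1.374, Σzᵢ/Kᵢ = 1.138 — both > 1, two phases present.
Newton–Raphson from ψ = 0.5:
  ψ = 0.500: g = 0.1221, g' = -0.445 → ψ = 0.775
  ψ = 0.775: g = -0.0053, g' = -0.505 → ψ = 0.764
Converged at ψ = 0.764.
Compositions from xᵢ = zᵢ/(1+ψ(Kᵢ−1)), yᵢ = Kᵢxᵢ:
  acetone: x = 0.141, y = 0.280
  chloroform: x = 0.216, y = 0.410
  1-propanol: x = 0.301, y = 0.181
  n-octane: x = 0.342, y = 0.130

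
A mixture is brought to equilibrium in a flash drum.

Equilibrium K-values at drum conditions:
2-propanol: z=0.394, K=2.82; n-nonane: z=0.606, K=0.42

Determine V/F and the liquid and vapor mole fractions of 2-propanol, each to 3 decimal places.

V/F = 0.346, x_2-propanol = 0.242, y_2-propanol = 0.682

Material balance + equilibrium reduce to Σ zᵢ(Kᵢ−1)/(1+V/F(Kᵢ−1)) = 0.
Feasibility: ΣzᵢKᵢ = 1.366, Σzᵢ/Kᵢ = 1.583 — both > 1, two phases present.
Newton iteration, V/F⁰ = 0.5:
  V/F = 0.500: g = -0.1196, g' = -0.762 → V/F = 0.343
  V/F = 0.343: g = 0.0027, g' = -0.812 → V/F = 0.346
Converged at V/F = 0.346.
Compositions from xᵢ = zᵢ/(1+V/F(Kᵢ−1)), yᵢ = Kᵢxᵢ:
  2-propanol: x = 0.242, y = 0.682
  n-nonane: x = 0.758, y = 0.318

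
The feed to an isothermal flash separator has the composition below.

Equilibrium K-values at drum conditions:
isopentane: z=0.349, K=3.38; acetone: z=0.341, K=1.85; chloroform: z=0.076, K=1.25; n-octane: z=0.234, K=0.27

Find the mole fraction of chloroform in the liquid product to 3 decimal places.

Rachford–Rice: g(V/F) = Σ zᵢ(Kᵢ−1)/(1+V/F(Kᵢ−1)) = 0.
Feasibility: ΣzᵢKᵢ = 1.969, Σzᵢ/Kᵢ = 1.215 — both > 1, two phases present.
Newton–Raphson from V/F = 0.39:
  V/F = 0.390: g = 0.4270, g' = -0.918 → V/F = 0.855
  V/F = 0.855: g = 0.0028, g' = -1.183 → V/F = 0.857
Converged at V/F = 0.857.
Compositions from xᵢ = zᵢ/(1+V/F(Kᵢ−1)), yᵢ = Kᵢxᵢ:
  isopentane: x = 0.115, y = 0.388
  acetone: x = 0.197, y = 0.365
  chloroform: x = 0.063, y = 0.078
  n-octane: x = 0.625, y = 0.169

x_chloroform = 0.063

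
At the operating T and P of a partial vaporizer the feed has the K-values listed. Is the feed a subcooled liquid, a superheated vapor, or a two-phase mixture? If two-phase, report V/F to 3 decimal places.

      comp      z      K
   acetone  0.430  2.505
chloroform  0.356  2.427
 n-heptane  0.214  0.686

ΣzᵢKᵢ = 2.088; Σzᵢ/Kᵢ = 0.630.
Since Σzᵢ/Kᵢ < 1 the mixture is above its dew point — single vapor phase.

superheated vapor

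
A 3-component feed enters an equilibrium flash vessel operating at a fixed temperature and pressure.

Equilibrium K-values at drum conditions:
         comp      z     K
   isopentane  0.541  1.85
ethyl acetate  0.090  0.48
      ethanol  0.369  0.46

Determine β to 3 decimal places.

β = 0.469

Material balance + equilibrium reduce to Σ zᵢ(Kᵢ−1)/(1+β(Kᵢ−1)) = 0.
Feasibility: ΣzᵢKᵢ = 1.214, Σzᵢ/Kᵢ = 1.282 — both > 1, two phases present.
Newton–Raphson from β = 0.5:
  β = 0.500: g = -0.0135, g' = -0.439 → β = 0.469
Converged at β = 0.469.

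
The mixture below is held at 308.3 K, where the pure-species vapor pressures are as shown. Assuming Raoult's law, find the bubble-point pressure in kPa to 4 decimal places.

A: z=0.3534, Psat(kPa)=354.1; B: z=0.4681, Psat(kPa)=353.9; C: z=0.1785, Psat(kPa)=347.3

Pbub = 352.7926 kPa

At the bubble point ψ → 0, so ΣzᵢKᵢ = 1 with Kᵢ = Pᵢˢᵃᵗ/P ⇒ P = ΣzᵢPᵢˢᵃᵗ.
P = 0.3534·354.1 + 0.4681·353.9 + 0.1785·347.3 = 352.7926 kPa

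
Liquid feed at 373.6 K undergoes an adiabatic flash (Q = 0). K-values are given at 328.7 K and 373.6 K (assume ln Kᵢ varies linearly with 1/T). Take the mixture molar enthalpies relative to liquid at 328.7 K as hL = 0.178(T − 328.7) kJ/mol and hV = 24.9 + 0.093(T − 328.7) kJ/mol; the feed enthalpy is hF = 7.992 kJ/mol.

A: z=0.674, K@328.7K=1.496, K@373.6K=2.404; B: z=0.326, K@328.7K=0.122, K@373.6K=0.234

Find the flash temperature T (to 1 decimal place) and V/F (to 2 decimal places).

Adiabatic flash: solve Rachford–Rice at each trial T, then check hF = ψ·hV(T) + (1−ψ)·hL(T).
  T = 328.7 K: K = (1.496, 0.122), RR gives ψ = 0.110, H_out = 2.749 kJ/mol
  T = 373.6 K: K = (2.404, 0.234), RR gives ψ = 0.648, H_out = 21.648 kJ/mol
  T = 351.1 K: K = (1.924, 0.172), RR gives ψ = 0.462, H_out = 14.605 kJ/mol
  T = 339.9 K: K = (1.704, 0.146), RR gives ψ = 0.326, H_out = 9.798 kJ/mol
  T = 334.3 K: K = (1.598, 0.134), RR gives ψ = 0.233, H_out = 6.688 kJ/mol
  T = 337.1 K: K = (1.651, 0.140), RR gives ψ = 0.282, H_out = 8.323 kJ/mol
  T = 335.7 K: K = (1.624, 0.137), RR gives ψ = 0.258, H_out = 7.528 kJ/mol
Linear interpolation between T = 335.7 (H_out = 7.528) and T = 337.1 (H_out = 8.323) on hF = 7.992 gives T ≈ 336.5 K, at which ψ = 0.27.

T = 336.5 K, V/F = 0.27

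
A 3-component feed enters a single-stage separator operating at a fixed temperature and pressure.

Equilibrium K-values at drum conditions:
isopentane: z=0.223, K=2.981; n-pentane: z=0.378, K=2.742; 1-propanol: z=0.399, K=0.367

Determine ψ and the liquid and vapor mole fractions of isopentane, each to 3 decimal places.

ψ = 0.731, x_isopentane = 0.091, y_isopentane = 0.272

Iterate (Newton) starting at ψ = 0.5:
  ψ = 0.500: g = 0.2044, g' = -0.891 → ψ = 0.729
  ψ = 0.729: g = 0.0015, g' = -0.921 → ψ = 0.731
Converged at ψ = 0.731.
Compositions from xᵢ = zᵢ/(1+ψ(Kᵢ−1)), yᵢ = Kᵢxᵢ:
  isopentane: x = 0.091, y = 0.272
  n-pentane: x = 0.166, y = 0.456
  1-propanol: x = 0.743, y = 0.273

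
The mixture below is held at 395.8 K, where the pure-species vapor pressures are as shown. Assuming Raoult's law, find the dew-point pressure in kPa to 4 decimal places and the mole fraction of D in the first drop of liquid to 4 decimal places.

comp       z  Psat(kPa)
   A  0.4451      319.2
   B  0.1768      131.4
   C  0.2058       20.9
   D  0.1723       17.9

Pdew = 45.0197 kPa, x_D = 0.4333

At the dew point ψ → 1, so Σzᵢ/Kᵢ = 1 with Kᵢ = Pᵢˢᵃᵗ/P ⇒ 1/P = Σzᵢ/Pᵢˢᵃᵗ.
1/P = 0.4451/319.2 + 0.1768/131.4 + 0.2058/20.9 + 0.1723/17.9 = 0.0222125 ⇒ P = 45.0197 kPa
xᵢ = zᵢP/Pᵢˢᵃᵗ ⇒ x_D = 0.1723·45.0197/17.9 = 0.4333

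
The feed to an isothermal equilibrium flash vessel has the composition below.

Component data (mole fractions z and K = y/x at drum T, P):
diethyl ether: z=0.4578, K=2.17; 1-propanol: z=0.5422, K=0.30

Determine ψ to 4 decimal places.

ψ = 0.1906

Material balance + equilibrium reduce to Σ zᵢ(Kᵢ−1)/(1+ψ(Kᵢ−1)) = 0.
Check two-phase: ΣzᵢKᵢ = 1.1561 > 1 and Σzᵢ/Kᵢ = 2.0183 > 1, so g(0) = 0.1561 > 0 and g(1) = -1.0183 < 0.
Newton iteration, ψ⁰ = 0.5:
  ψ = 0.5000: g = -0.24597, g' = -0.8783 → ψ = 0.2199
  ψ = 0.2199: g = -0.02260, g' = -0.7676 → ψ = 0.1905
  ψ = 0.1905: g = 0.00007, g' = -0.7728 → ψ = 0.1906
Converged at ψ = 0.1906.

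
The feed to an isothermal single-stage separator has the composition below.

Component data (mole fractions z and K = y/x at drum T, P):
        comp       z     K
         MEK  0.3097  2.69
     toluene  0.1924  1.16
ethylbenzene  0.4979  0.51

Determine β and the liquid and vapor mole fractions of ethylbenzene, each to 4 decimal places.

β = 0.4770, x_ethylbenzene = 0.6498, y_ethylbenzene = 0.3314

Let β = V/F and solve Σ zᵢ(Kᵢ−1)/(1+β(Kᵢ−1)) = 0.
Check two-phase: ΣzᵢKᵢ = 1.3102 > 1 and Σzᵢ/Kᵢ = 1.2573 > 1, so g(0) = 0.3102 > 0 and g(1) = -0.2573 < 0.
Newton–Raphson from β = 0.47:
  β = 0.4700: g = 0.00336, g' = -0.4808 → β = 0.4770
Converged at β = 0.4770.
Compositions from xᵢ = zᵢ/(1+β(Kᵢ−1)), yᵢ = Kᵢxᵢ:
  MEK: x = 0.1715, y = 0.4613
  toluene: x = 0.1788, y = 0.2074
  ethylbenzene: x = 0.6498, y = 0.3314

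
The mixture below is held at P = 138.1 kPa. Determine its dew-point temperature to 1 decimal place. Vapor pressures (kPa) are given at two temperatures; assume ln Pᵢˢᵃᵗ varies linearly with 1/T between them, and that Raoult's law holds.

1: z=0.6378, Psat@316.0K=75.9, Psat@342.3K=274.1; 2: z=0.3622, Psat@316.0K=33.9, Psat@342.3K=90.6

T = 338.8 K

Dew-point temperature: Σzᵢ·P/Pᵢˢᵃᵗ(T) = 1. Interpolate ln Pᵢˢᵃᵗ = aᵢ + bᵢ/T.
  T = 316.0 K: ΣzᵢP/Pᵢˢᵃᵗ = 2.6360
  T = 342.3 K: ΣzᵢP/Pᵢˢᵃᵗ = 0.8734
  T = 329.1 K: ΣzᵢP/Pᵢˢᵃᵗ = 1.4833
  T = 335.7 K: ΣzᵢP/Pᵢˢᵃᵗ = 1.1316
  T = 339.0 K: ΣzᵢP/Pᵢˢᵃᵗ = 0.9928
  T = 337.4 K: ΣzᵢP/Pᵢˢᵃᵗ = 1.0575
Interpolating between 337.4 K and 339.0 K gives T ≈ 338.8 K.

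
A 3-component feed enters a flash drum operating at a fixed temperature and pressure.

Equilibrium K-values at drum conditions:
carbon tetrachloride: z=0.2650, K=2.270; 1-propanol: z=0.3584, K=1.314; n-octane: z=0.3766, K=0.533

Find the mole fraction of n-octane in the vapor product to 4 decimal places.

y_n-octane = 0.3041

Rachford–Rice: g(β) = Σ zᵢ(Kᵢ−1)/(1+β(Kᵢ−1)) = 0.
Feasibility: ΣzᵢKᵢ = 1.2732, Σzᵢ/Kᵢ = 1.0961 — both > 1, two phases present.
Newton–Raphson from β = 0.5:
  β = 0.5000: g = 0.07366, g' = -0.3261 → β = 0.7259
  β = 0.7259: g = 0.00070, g' = -0.3271 → β = 0.7280
Converged at β = 0.7280.
Compositions from xᵢ = zᵢ/(1+β(Kᵢ−1)), yᵢ = Kᵢxᵢ:
  carbon tetrachloride: x = 0.1377, y = 0.3126
  1-propanol: x = 0.2917, y = 0.3833
  n-octane: x = 0.5706, y = 0.3041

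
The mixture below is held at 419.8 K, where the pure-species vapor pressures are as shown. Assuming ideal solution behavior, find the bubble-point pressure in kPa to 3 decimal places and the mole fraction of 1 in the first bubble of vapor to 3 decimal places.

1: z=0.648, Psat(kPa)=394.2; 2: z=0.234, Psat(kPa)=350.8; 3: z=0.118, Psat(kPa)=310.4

Pbub = 374.156 kPa, y_1 = 0.683

At the bubble point ψ → 0, so ΣzᵢKᵢ = 1 with Kᵢ = Pᵢˢᵃᵗ/P ⇒ P = ΣzᵢPᵢˢᵃᵗ.
P = 0.648·394.2 + 0.234·350.8 + 0.118·310.4 = 374.156 kPa
yᵢ = zᵢPᵢˢᵃᵗ/P ⇒ y_1 = 0.648·394.2/374.156 = 0.683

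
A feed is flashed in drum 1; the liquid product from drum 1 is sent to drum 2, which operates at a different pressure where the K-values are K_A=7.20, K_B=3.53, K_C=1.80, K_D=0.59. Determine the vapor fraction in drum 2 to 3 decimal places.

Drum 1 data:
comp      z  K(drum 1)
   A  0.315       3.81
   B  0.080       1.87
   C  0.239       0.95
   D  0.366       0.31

Drum 1:
Newton iteration, ψ₁⁰ = 0.4:
  ψ₁ = 0.400: g = 0.1074, g' = -0.918 → ψ₁ = 0.517
  ψ₁ = 0.517: g = 0.0040, g' = -0.864 → ψ₁ = 0.522
Converged at ψ₁ = 0.522.
Drum-1 compositions:
  A: x = 0.128, y = 0.487
  B: x = 0.055, y = 0.103
  C: x = 0.245, y = 0.233
  D: x = 0.572, y = 0.177
Drum-2 feed = drum-1 liquid: z₂ = (0.1277, 0.0550, 0.2454, 0.5718).
Drum 2:
Material balance + equilibrium reduce to Σ zᵢ(Kᵢ−1)/(1+ψ₂(Kᵢ−1)) = 0.
g(0) = ΣzᵢKᵢ − 1 = 0.893 and g(1) = 1 − Σzᵢ/Kᵢ = -0.139, so a root lies in (0, 1).
Newton–Raphson from ψ₂ = 0.55:
  ψ₂ = 0.550: g = 0.0714, g' = -0.550 → ψ₂ = 0.680
  ψ₂ = 0.680: g = 0.0052, g' = -0.479 → ψ₂ = 0.691
Converged at ψ₂ = 0.691.
  A: x = 0.024, y = 0.174
  B: x = 0.020, y = 0.071
  C: x = 0.158, y = 0.285
  D: x = 0.798, y = 0.471

V/F (drum 2) = 0.691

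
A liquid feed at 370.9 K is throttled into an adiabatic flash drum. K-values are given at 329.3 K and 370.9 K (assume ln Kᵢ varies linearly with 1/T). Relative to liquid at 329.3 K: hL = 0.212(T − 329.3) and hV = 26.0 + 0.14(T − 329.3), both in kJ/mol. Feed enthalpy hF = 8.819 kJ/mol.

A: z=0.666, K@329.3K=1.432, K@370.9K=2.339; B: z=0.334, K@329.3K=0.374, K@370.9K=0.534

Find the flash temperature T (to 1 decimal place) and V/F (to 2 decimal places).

Adiabatic flash: solve Rachford–Rice at each trial T, then check hF = ψ·hV(T) + (1−ψ)·hL(T).
  T = 329.3 K: K = (1.432, 0.374), RR gives ψ = 0.291, H_out = 7.559 kJ/mol
  T = 370.9 K: K = (2.339, 0.534), RR gives ψ = 1.000, H_out = 31.824 kJ/mol
  T = 350.1 K: K = (1.857, 0.452), RR gives ψ = 0.825, H_out = 24.620 kJ/mol
  T = 339.7 K: K = (1.637, 0.412), RR gives ψ = 0.609, H_out = 17.579 kJ/mol
  T = 334.5 K: K = (1.533, 0.393), RR gives ψ = 0.470, H_out = 13.150 kJ/mol
  T = 331.9 K: K = (1.482, 0.383), RR gives ψ = 0.387, H_out = 10.543 kJ/mol
  T = 330.6 K: K = (1.457, 0.379), RR gives ψ = 0.341, H_out = 9.106 kJ/mol
Linear interpolation between T = 329.3 (H_out = 7.559) and T = 330.6 (H_out = 9.106) on hF = 8.819 gives T ≈ 330.4 K, at which ψ = 0.33.

T = 330.4 K, V/F = 0.33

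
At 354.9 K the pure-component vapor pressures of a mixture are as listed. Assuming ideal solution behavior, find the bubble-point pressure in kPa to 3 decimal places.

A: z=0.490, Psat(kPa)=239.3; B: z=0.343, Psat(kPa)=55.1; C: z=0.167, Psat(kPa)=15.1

At the bubble point ψ → 0, so ΣzᵢKᵢ = 1 with Kᵢ = Pᵢˢᵃᵗ/P ⇒ P = ΣzᵢPᵢˢᵃᵗ.
P = 0.490·239.3 + 0.343·55.1 + 0.167·15.1 = 138.678 kPa

Pbub = 138.678 kPa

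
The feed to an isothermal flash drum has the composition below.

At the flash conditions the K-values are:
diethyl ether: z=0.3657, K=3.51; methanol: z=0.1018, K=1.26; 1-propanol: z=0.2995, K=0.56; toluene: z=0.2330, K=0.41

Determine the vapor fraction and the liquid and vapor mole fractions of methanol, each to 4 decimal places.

Let ψ = V/F and solve Σ zᵢ(Kᵢ−1)/(1+ψ(Kᵢ−1)) = 0.
Check two-phase: ΣzᵢKᵢ = 1.6751 > 1 and Σzᵢ/Kᵢ = 1.2881 > 1, so g(0) = 0.6751 > 0 and g(1) = -0.2881 < 0.
Newton–Raphson from ψ = 0.38:
  ψ = 0.3800: g = 0.15846, g' = -0.8276 → ψ = 0.5715
  ψ = 0.5715: g = 0.01666, g' = -0.6821 → ψ = 0.5959
  ψ = 0.5959: g = 0.00010, g' = -0.6745 → ψ = 0.5960
Converged at ψ = 0.5960.
Compositions from xᵢ = zᵢ/(1+ψ(Kᵢ−1)), yᵢ = Kᵢxᵢ:
  diethyl ether: x = 0.1465, y = 0.5143
  methanol: x = 0.0881, y = 0.1111
  1-propanol: x = 0.4060, y = 0.2273
  toluene: x = 0.3594, y = 0.1473

ψ = 0.5960, x_methanol = 0.0881, y_methanol = 0.1111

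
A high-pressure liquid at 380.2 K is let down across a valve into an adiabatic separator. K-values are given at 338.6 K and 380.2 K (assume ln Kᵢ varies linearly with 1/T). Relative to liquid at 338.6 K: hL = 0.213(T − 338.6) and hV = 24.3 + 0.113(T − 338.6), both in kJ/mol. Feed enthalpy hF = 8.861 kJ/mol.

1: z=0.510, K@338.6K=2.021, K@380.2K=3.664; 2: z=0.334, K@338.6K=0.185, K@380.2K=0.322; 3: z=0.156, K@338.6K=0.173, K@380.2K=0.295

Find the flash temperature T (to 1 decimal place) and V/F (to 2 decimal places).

Adiabatic flash: solve Rachford–Rice at each trial T, then check hF = ψ·hV(T) + (1−ψ)·hL(T).
  T = 338.6 K: K = (2.021, 0.185, 0.173), RR gives ψ = 0.143, H_out = 3.473 kJ/mol
  T = 380.2 K: K = (3.664, 0.322, 0.295), RR gives ψ = 0.559, H_out = 20.113 kJ/mol
  T = 359.4 K: K = (2.768, 0.248, 0.229), RR gives ψ = 0.396, H_out = 13.225 kJ/mol
  T = 349.0 K: K = (2.377, 0.215, 0.200), RR gives ψ = 0.290, H_out = 8.957 kJ/mol
  T = 343.8 K: K = (2.194, 0.200, 0.186), RR gives ψ = 0.224, H_out = 6.424 kJ/mol
  T = 346.4 K: K = (2.284, 0.207, 0.193), RR gives ψ = 0.258, H_out = 7.734 kJ/mol
  T = 347.7 K: K = (2.330, 0.211, 0.197), RR gives ψ = 0.274, H_out = 8.355 kJ/mol
Linear interpolation between T = 347.7 (H_out = 8.355) and T = 349.0 (H_out = 8.957) on hF = 8.861 gives T ≈ 348.8 K, at which ψ = 0.29.

T = 348.8 K, V/F = 0.29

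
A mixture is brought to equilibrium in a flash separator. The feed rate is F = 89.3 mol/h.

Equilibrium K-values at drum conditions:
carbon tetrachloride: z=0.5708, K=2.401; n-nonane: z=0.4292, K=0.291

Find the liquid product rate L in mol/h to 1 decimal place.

Material balance + equilibrium reduce to Σ zᵢ(Kᵢ−1)/(1+ψ(Kᵢ−1)) = 0.
g(0) = ΣzᵢKᵢ − 1 = 0.4954 and g(1) = 1 − Σzᵢ/Kᵢ = -0.7126, so a root lies in (0, 1).
Binary case is linear: z₁(K₁−1)(1+ψ(K₂−1)) + z₂(K₂−1)(1+ψ(K₁−1)) = 0
⇒ ψ = [z₁(K₁−1)+z₂(K₂−1)] / [−(K₁−1)(K₂−1)] = 0.49539/0.99331 = 0.4987
Then V = ψ·F = 0.4987·89.3 = 44.5 mol/h and L = F − V = 44.8 mol/h.

L = 44.8 mol/h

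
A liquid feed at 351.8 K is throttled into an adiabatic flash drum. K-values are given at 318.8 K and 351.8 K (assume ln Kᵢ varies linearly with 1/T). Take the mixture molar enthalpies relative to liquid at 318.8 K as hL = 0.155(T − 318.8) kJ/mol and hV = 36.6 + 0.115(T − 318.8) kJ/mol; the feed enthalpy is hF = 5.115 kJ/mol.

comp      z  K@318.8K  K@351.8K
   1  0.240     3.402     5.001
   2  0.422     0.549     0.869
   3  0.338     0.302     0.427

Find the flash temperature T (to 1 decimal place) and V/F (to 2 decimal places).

T = 320.9 K, V/F = 0.13

Adiabatic flash: solve Rachford–Rice at each trial T, then check hF = ψ·hV(T) + (1−ψ)·hL(T).
  T = 318.8 K: K = (3.402, 0.549, 0.302), RR gives ψ = 0.110, H_out = 4.032 kJ/mol
  T = 351.8 K: K = (5.001, 0.869, 0.427), RR gives ψ = 0.484, H_out = 22.189 kJ/mol
  T = 335.3 K: K = (4.164, 0.699, 0.362), RR gives ψ = 0.281, H_out = 12.670 kJ/mol
  T = 327.1 K: K = (3.776, 0.622, 0.332), RR gives ψ = 0.195, H_out = 8.361 kJ/mol
  T = 323.0 K: K = (3.589, 0.585, 0.317), RR gives ψ = 0.153, H_out = 6.232 kJ/mol
  T = 320.9 K: K = (3.495, 0.567, 0.309), RR gives ψ = 0.132, H_out = 5.136 kJ/mol
Linear interpolation between T = 318.8 (H_out = 4.032) and T = 320.9 (H_out = 5.136) on hF = 5.115 gives T ≈ 320.9 K, at which ψ = 0.13.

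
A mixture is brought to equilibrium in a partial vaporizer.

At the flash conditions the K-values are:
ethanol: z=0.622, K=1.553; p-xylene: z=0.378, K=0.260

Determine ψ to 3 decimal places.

ψ = 0.157

Let ψ = V/F and solve Σ zᵢ(Kᵢ−1)/(1+ψ(Kᵢ−1)) = 0.
Check two-phase: ΣzᵢKᵢ = 1.064 > 1 and Σzᵢ/Kᵢ = 1.854 > 1, so g(0) = 0.064 > 0 and g(1) = -0.854 < 0.
Binary case is linear: z₁(K₁−1)(1+ψ(K₂−1)) + z₂(K₂−1)(1+ψ(K₁−1)) = 0
⇒ ψ = [z₁(K₁−1)+z₂(K₂−1)] / [−(K₁−1)(K₂−1)] = 0.0642/0.4092 = 0.157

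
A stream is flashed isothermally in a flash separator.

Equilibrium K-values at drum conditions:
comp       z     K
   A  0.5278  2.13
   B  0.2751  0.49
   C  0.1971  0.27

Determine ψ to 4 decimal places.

ψ = 0.4485

Rachford–Rice: g(ψ) = Σ zᵢ(Kᵢ−1)/(1+ψ(Kᵢ−1)) = 0.
g(0) = ΣzᵢKᵢ − 1 = 0.3122 and g(1) = 1 − Σzᵢ/Kᵢ = -0.5392, so a root lies in (0, 1).
Newton–Raphson from ψ = 0.46:
  ψ = 0.4600: g = -0.00750, g' = -0.6520 → ψ = 0.4485
Converged at ψ = 0.4485.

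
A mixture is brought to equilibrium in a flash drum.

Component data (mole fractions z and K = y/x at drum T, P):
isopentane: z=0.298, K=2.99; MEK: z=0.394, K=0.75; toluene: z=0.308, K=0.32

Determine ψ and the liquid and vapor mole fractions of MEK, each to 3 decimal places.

Rachford–Rice: g(ψ) = Σ zᵢ(Kᵢ−1)/(1+ψ(Kᵢ−1)) = 0.
g(0) = ΣzᵢKᵢ − 1 = 0.285 and g(1) = 1 − Σzᵢ/Kᵢ = -0.587, so a root lies in (0, 1).
Newton–Raphson from ψ = 0.44:
  ψ = 0.440: g = -0.0934, g' = -0.657 → ψ = 0.298
  ψ = 0.298: g = 0.0033, g' = -0.718 → ψ = 0.302
Converged at ψ = 0.302.
Compositions from xᵢ = zᵢ/(1+ψ(Kᵢ−1)), yᵢ = Kᵢxᵢ:
  isopentane: x = 0.186, y = 0.556
  MEK: x = 0.426, y = 0.320
  toluene: x = 0.388, y = 0.124

ψ = 0.302, x_MEK = 0.426, y_MEK = 0.320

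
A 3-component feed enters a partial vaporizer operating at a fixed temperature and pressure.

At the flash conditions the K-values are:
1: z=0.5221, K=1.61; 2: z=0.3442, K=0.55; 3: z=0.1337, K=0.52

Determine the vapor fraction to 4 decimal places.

ψ = 0.3553

Newton–Raphson from ψ = 0.52:
  ψ = 0.5200: g = -0.04594, g' = -0.2855 → ψ = 0.3591
  ψ = 0.3591: g = -0.00102, g' = -0.2749 → ψ = 0.3553
Converged at ψ = 0.3553.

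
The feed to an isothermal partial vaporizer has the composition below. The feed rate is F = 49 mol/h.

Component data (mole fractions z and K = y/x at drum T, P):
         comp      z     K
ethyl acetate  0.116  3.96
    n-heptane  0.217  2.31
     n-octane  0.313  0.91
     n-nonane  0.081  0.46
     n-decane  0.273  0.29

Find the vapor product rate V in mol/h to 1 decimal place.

Material balance + equilibrium reduce to Σ zᵢ(Kᵢ−1)/(1+ψ(Kᵢ−1)) = 0.
Feasibility: ΣzᵢKᵢ = 1.362, Σzᵢ/Kᵢ = 1.585 — both > 1, two phases present.
Iterate (Newton) starting at ψ = 0.5:
  ψ = 0.500: g = -0.0797, g' = -0.679 → ψ = 0.383
Converged at ψ = 0.383.
Then V = ψ·F = 0.3825·49 = 18.7 mol/h and L = F − V = 30.3 mol/h.

V = 18.7 mol/h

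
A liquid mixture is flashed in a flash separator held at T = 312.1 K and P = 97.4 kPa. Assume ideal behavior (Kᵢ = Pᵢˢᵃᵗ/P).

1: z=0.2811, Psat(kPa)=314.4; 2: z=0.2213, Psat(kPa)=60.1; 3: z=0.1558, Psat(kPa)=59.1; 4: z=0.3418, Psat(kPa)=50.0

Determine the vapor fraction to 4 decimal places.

ψ = 0.3229

Raoult's law: Kᵢ = Pᵢˢᵃᵗ/P = Pᵢˢᵃᵗ/97.4.
  K_1 = 314.4/97.4 = 3.227926, K_2 = 60.1/97.4 = 0.617043, K_3 = 59.1/97.4 = 0.606776, K_4 = 50.0/97.4 = 0.513347
Rachford–Rice: g(ψ) = Σ zᵢ(Kᵢ−1)/(1+ψ(Kᵢ−1)) = 0.
g(0) = ΣzᵢKᵢ − 1 = 0.3139 and g(1) = 1 − Σzᵢ/Kᵢ = -0.3683, so a root lies in (0, 1).
Newton–Raphson from ψ = 0.64:
  ψ = 0.6400: g = -0.17755, g' = -0.5078 → ψ = 0.2904
  ψ = 0.2904: g = 0.02205, g' = -0.6960 → ψ = 0.3220
  ψ = 0.3220: g = 0.00057, g' = -0.6607 → ψ = 0.3229
Converged at ψ = 0.3229.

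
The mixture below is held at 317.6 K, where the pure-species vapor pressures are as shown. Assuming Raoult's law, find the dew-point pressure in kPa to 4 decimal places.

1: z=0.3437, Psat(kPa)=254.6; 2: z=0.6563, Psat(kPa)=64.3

Pdew = 86.5291 kPa

At the dew point ψ → 1, so Σzᵢ/Kᵢ = 1 with Kᵢ = Pᵢˢᵃᵗ/P ⇒ 1/P = Σzᵢ/Pᵢˢᵃᵗ.
1/P = 0.3437/254.6 + 0.6563/64.3 = 0.0115568 ⇒ P = 86.5291 kPa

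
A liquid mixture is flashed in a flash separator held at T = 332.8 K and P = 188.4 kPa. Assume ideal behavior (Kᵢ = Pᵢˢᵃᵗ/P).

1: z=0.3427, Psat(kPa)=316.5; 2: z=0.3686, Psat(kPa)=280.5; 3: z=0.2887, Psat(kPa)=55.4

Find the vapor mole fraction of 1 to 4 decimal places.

y_1 = 0.4280

Raoult's law: Kᵢ = Pᵢˢᵃᵗ/P = Pᵢˢᵃᵗ/188.4.
  K_1 = 316.5/188.4 = 1.679936, K_2 = 280.5/188.4 = 1.488854, K_3 = 55.4/188.4 = 0.294055
Newton–Raphson from ψ = 0.59:
  ψ = 0.5900: g = -0.04313, g' = -0.5564 → ψ = 0.5125
  ψ = 0.5125: g = -0.00244, g' = -0.4967 → ψ = 0.5076
  ψ = 0.5076: g = -0.00001, g' = -0.4935 → ψ = 0.5075
Converged at ψ = 0.5075.
Compositions from xᵢ = zᵢ/(1+ψ(Kᵢ−1)), yᵢ = Kᵢxᵢ:
  1: x = 0.2548, y = 0.4280
  2: x = 0.2953, y = 0.4397
  3: x = 0.4499, y = 0.1323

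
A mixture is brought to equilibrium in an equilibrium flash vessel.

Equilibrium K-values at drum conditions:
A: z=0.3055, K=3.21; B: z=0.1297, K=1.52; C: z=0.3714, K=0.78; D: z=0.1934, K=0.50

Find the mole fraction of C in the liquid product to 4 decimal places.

Rachford–Rice: g(ψ) = Σ zᵢ(Kᵢ−1)/(1+ψ(Kᵢ−1)) = 0.
Feasibility: ΣzᵢKᵢ = 1.5642, Σzᵢ/Kᵢ = 1.0435 — both > 1, two phases present.
Newton iteration, ψ⁰ = 0.5:
  ψ = 0.5000: g = 0.15353, g' = -0.4675 → ψ = 0.8284
  ψ = 0.8284: g = 0.02065, g' = -0.3711 → ψ = 0.8841
  ψ = 0.8841: g = 0.00004, g' = -0.3705 → ψ = 0.8842
Converged at ψ = 0.8842.
Compositions from xᵢ = zᵢ/(1+ψ(Kᵢ−1)), yᵢ = Kᵢxᵢ:
  A: x = 0.1034, y = 0.3320
  B: x = 0.0889, y = 0.1351
  C: x = 0.4611, y = 0.3596
  D: x = 0.3466, y = 0.1733

x_C = 0.4611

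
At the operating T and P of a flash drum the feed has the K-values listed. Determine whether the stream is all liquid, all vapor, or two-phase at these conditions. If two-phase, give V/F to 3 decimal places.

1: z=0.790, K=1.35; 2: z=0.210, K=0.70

ΣzᵢKᵢ = 1.214; Σzᵢ/Kᵢ = 0.885.
Since Σzᵢ/Kᵢ < 1 the mixture is above its dew point — single vapor phase.

all vapor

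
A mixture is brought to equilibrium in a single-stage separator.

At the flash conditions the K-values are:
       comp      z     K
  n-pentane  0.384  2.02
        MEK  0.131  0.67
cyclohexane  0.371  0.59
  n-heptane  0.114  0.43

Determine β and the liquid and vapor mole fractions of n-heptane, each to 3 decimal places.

β = 0.300, x_n-heptane = 0.138, y_n-heptane = 0.059

Rachford–Rice: g(β) = Σ zᵢ(Kᵢ−1)/(1+β(Kᵢ−1)) = 0.
g(0) = ΣzᵢKᵢ − 1 = 0.131 and g(1) = 1 − Σzᵢ/Kᵢ = -0.280, so a root lies in (0, 1).
Newton–Raphson from β = 0.3:
  β = 0.300: g = 0.0001, g' = -0.387 → β = 0.300
Converged at β = 0.300.
Compositions from xᵢ = zᵢ/(1+β(Kᵢ−1)), yᵢ = Kᵢxᵢ:
  n-pentane: x = 0.294, y = 0.594
  MEK: x = 0.145, y = 0.097
  cyclohexane: x = 0.423, y = 0.250
  n-heptane: x = 0.138, y = 0.059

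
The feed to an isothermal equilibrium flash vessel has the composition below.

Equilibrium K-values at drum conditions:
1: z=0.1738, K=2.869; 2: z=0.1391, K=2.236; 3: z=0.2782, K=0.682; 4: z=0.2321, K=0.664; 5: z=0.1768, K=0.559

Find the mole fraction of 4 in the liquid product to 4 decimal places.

Material balance + equilibrium reduce to Σ zᵢ(Kᵢ−1)/(1+V/F(Kᵢ−1)) = 0.
g(0) = ΣzᵢKᵢ − 1 = 0.2523 and g(1) = 1 − Σzᵢ/Kᵢ = -0.1965, so a root lies in (0, 1).
Iterate (Newton) starting at V/F = 0.5:
  V/F = 0.5000: g = -0.02478, g' = -0.3776 → V/F = 0.4344
  V/F = 0.4344: g = 0.00074, g' = -0.4013 → V/F = 0.4362
Converged at V/F = 0.4362.
Compositions from xᵢ = zᵢ/(1+V/F(Kᵢ−1)), yᵢ = Kᵢxᵢ:
  1: x = 0.0957, y = 0.2747
  2: x = 0.0904, y = 0.2021
  3: x = 0.3230, y = 0.2203
  4: x = 0.2720, y = 0.1806
  5: x = 0.2189, y = 0.1224

x_4 = 0.2720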